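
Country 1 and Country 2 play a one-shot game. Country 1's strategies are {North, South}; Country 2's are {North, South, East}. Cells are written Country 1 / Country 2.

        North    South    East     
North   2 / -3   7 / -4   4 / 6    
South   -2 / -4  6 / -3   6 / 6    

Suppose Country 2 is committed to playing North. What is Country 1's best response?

With Country 2 fixed at North, Country 1's payoffs are: North → 2, South → -2.
The maximum is 2, achieved by North.

North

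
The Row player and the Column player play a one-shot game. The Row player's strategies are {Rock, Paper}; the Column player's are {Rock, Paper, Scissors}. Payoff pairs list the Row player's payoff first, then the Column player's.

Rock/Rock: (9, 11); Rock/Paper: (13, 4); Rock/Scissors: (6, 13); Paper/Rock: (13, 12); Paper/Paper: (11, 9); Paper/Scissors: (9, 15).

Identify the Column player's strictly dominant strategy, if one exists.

A strategy is strictly dominant if it gives the Column player a strictly higher payoff than every other strategy, against every choice by the opponent.
Scissors strictly dominates: vs Rock: 13 > each of {11, 4}; vs Paper: 15 > each of {12, 9}.

Scissors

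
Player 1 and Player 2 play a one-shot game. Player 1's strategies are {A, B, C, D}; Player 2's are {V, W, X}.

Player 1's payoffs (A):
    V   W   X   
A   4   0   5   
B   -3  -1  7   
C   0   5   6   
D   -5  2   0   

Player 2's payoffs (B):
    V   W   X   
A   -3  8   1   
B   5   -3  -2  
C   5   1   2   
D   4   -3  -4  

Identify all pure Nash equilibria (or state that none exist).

A profile is a Nash equilibrium when each player is best-responding to the other.
Player 1's best responses — vs V: A (payoff 4); vs W: C (payoff 5); vs X: B (payoff 7).
Player 2's best responses — vs A: W (payoff 8); vs B: V (payoff 5); vs C: V (payoff 5); vs D: V (payoff 4).
No cell has both players best-responding. For instance, Player 1's best reply to X is B, but against B Player 2 prefers V over X.

There is no pure-strategy Nash equilibrium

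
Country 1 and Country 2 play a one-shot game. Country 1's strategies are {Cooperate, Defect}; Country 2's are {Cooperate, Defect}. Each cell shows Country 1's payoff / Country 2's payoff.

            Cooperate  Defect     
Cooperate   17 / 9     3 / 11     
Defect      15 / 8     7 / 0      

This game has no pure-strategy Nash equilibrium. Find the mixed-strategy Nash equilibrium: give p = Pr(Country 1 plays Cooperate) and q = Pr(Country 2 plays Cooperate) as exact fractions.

Each player's mixing probability is pinned down by making the *other* player indifferent.
Country 2 indifferent between Cooperate and Defect: p·9 + (1−p)·8 = p·11 + (1−p)·0 ⟹ 8 + 1p = 0 + 11p ⟹ p = 4/5.
Country 1 indifferent between Cooperate and Defect: q·17 + (1−q)·3 = q·15 + (1−q)·7 ⟹ 3 + 14q = 7 + 8q ⟹ q = 2/3.

p = 4/5, q = 2/3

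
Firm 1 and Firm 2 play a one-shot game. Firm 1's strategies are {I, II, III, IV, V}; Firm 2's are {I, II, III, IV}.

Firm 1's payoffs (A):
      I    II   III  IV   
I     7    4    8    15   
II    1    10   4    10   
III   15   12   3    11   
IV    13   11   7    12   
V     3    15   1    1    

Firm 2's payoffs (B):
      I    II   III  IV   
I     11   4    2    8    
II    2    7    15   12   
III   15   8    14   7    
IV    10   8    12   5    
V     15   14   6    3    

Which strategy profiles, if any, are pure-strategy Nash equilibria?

(III, I)

Check mutual best responses: a cell is a NE iff neither player can gain by unilaterally deviating.
Firm 1's best responses — vs I: III (payoff 15); vs II: V (payoff 15); vs III: I (payoff 8); vs IV: I (payoff 15).
Firm 2's best responses — vs I: I (payoff 11); vs II: III (payoff 15); vs III: I (payoff 15); vs IV: III (payoff 12); vs V: I (payoff 15).
The only mutual best response is (III, I); neither player gains by switching there.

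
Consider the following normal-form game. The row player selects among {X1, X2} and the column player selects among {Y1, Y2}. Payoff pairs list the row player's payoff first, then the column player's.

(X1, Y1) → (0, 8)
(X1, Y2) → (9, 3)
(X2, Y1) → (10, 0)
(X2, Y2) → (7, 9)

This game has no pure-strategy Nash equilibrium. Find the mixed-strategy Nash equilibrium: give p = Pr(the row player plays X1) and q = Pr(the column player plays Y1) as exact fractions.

Each player's mixing probability is pinned down by making the *other* player indifferent.
The column player indifferent between Y1 and Y2: p·8 + (1−p)·0 = p·3 + (1−p)·9 ⟹ 0 + 8p = 9 + (-6)p ⟹ p = 9/14.
The row player indifferent between X1 and X2: q·0 + (1−q)·9 = q·10 + (1−q)·7 ⟹ 9 + (-9)q = 7 + 3q ⟹ q = 1/6.

p = 9/14, q = 1/6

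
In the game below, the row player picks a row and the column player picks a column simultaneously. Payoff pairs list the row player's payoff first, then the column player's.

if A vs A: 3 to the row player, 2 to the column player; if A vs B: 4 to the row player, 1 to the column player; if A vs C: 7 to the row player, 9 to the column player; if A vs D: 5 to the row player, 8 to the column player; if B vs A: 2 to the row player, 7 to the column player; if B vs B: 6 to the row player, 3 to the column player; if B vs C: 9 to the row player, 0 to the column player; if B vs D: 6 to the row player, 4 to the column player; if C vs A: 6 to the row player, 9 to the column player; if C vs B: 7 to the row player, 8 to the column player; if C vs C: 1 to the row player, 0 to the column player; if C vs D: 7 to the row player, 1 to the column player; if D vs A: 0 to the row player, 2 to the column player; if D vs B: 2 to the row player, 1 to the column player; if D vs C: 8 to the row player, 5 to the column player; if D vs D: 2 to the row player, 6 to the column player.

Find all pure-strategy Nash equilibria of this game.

(C, A)

A profile is a Nash equilibrium when each player is best-responding to the other.
The row player's best responses — vs A: C (payoff 6); vs B: C (payoff 7); vs C: B (payoff 9); vs D: C (payoff 7).
The column player's best responses — vs A: C (payoff 9); vs B: A (payoff 7); vs C: A (payoff 9); vs D: D (payoff 6).
The only mutual best response is (C, A); neither player gains by switching there.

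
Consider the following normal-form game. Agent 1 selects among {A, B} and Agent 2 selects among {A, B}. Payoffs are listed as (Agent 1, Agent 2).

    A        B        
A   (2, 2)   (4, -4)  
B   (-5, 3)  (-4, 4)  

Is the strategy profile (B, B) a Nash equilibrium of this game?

Holding Agent 2 at B: Agent 1 gets -4 from B but could get 4 by switching to A. Agent 1 has a profitable deviation.

No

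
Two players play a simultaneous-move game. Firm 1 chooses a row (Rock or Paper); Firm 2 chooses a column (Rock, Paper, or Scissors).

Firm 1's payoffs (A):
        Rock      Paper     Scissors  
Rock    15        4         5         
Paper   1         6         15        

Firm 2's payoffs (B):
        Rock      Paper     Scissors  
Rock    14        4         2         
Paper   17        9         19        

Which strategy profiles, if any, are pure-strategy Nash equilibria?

Check mutual best responses: a cell is a NE iff neither player can gain by unilaterally deviating.
Firm 1's best responses — vs Rock: Rock (payoff 15); vs Paper: Paper (payoff 6); vs Scissors: Paper (payoff 15).
Firm 2's best responses — vs Rock: Rock (payoff 14); vs Paper: Scissors (payoff 19).
Mutual best responses occur at (Rock, Rock) and (Paper, Scissors); at each, neither player gains by switching.

(Rock, Rock) and (Paper, Scissors)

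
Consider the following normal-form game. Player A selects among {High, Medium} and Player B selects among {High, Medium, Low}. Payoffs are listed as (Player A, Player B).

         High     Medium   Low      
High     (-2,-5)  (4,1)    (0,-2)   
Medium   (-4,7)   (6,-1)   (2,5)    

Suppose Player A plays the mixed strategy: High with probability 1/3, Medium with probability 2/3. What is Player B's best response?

Player B's best reply maximizes expected payoff against the mix.
High: (1/3)·(-5) + (2/3)·7 = 3
Medium: (1/3)·1 + (2/3)·(-1) = -1/3
Low: (1/3)·(-2) + (2/3)·5 = 8/3
Highest expected payoff is 3, from High.

High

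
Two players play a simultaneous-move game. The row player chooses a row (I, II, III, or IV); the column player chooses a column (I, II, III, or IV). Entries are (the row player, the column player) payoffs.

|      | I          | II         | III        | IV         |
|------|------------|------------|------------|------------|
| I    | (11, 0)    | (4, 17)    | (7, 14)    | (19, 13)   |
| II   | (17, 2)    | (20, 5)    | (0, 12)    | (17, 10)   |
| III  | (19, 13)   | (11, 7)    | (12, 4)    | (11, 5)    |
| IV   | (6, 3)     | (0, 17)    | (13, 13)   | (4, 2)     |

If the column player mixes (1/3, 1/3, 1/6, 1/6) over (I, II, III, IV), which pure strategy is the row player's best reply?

II

Compute the row player's expected payoff from each pure strategy against the given mix.
I: (1/3)·11 + (1/3)·4 + (1/6)·7 + (1/6)·19 = 28/3
II: (1/3)·17 + (1/3)·20 + (1/6)·0 + (1/6)·17 = 91/6
III: (1/3)·19 + (1/3)·11 + (1/6)·12 + (1/6)·11 = 83/6
IV: (1/3)·6 + (1/3)·0 + (1/6)·13 + (1/6)·4 = 29/6
Highest expected payoff is 91/6, from II.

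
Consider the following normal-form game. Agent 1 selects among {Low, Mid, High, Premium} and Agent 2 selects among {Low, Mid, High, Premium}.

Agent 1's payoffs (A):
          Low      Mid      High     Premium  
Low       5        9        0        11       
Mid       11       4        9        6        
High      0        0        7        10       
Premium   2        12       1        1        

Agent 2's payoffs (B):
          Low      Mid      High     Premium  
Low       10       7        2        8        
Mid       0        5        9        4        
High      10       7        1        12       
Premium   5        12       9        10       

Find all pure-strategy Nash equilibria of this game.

(Mid, High) and (Premium, Mid)

A profile is a Nash equilibrium when each player is best-responding to the other.
Agent 1's best responses — vs Low: Mid (payoff 11); vs Mid: Premium (payoff 12); vs High: Mid (payoff 9); vs Premium: Low (payoff 11).
Agent 2's best responses — vs Low: Low (payoff 10); vs Mid: High (payoff 9); vs High: Premium (payoff 12); vs Premium: Mid (payoff 12).
Mutual best responses occur at (Mid, High) and (Premium, Mid); at each, neither player gains by switching.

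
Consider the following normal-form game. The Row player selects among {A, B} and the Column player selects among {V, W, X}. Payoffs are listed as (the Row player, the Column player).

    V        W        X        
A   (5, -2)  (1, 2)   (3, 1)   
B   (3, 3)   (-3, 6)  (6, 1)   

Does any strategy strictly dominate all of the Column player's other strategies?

Check whether one of the Column player's strategies beats all alternatives regardless of what the opponent does.
W strictly dominates: vs A: 2 > each of {-2, 1}; vs B: 6 > each of {3, 1}.

W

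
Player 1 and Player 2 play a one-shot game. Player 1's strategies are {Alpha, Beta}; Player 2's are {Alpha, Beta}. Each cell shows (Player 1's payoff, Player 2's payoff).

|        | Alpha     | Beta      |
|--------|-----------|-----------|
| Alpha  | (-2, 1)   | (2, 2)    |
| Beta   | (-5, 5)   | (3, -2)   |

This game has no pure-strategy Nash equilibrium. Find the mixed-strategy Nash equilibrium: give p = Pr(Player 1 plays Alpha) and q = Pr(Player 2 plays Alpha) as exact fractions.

Each player's mixing probability is pinned down by making the *other* player indifferent.
Player 2 indifferent between Alpha and Beta: p·1 + (1−p)·5 = p·2 + (1−p)·(-2) ⟹ 5 + (-4)p = (-2) + 4p ⟹ p = 7/8.
Player 1 indifferent between Alpha and Beta: q·(-2) + (1−q)·2 = q·(-5) + (1−q)·3 ⟹ 2 + (-4)q = 3 + (-8)q ⟹ q = 1/4.

p = 7/8, q = 1/4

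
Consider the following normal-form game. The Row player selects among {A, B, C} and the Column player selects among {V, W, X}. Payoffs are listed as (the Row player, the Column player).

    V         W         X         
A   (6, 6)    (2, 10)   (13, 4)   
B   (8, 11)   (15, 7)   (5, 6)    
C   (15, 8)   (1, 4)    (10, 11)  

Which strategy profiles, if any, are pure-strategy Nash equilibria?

A profile is a Nash equilibrium when each player is best-responding to the other.
The Row player's best responses — vs V: C (payoff 15); vs W: B (payoff 15); vs X: A (payoff 13).
The Column player's best responses — vs A: W (payoff 10); vs B: V (payoff 11); vs C: X (payoff 11).
No cell has both players best-responding. For instance, the Row player's best reply to V is C, but against C the Column player prefers X over V.

There is no pure-strategy Nash equilibrium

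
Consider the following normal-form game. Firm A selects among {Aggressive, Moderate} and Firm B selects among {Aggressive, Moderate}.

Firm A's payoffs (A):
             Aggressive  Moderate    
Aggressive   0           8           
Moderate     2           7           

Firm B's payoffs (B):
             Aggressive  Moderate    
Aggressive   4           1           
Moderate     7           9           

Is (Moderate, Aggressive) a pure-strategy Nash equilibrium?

No

Holding Firm B at Aggressive: Firm A gets 2 from Moderate, versus 0 from Aggressive. No profitable deviation for Firm A.
Holding Firm A at Moderate: Firm B gets 7 from Aggressive but could get 9 by switching to Moderate. Firm B has a profitable deviation.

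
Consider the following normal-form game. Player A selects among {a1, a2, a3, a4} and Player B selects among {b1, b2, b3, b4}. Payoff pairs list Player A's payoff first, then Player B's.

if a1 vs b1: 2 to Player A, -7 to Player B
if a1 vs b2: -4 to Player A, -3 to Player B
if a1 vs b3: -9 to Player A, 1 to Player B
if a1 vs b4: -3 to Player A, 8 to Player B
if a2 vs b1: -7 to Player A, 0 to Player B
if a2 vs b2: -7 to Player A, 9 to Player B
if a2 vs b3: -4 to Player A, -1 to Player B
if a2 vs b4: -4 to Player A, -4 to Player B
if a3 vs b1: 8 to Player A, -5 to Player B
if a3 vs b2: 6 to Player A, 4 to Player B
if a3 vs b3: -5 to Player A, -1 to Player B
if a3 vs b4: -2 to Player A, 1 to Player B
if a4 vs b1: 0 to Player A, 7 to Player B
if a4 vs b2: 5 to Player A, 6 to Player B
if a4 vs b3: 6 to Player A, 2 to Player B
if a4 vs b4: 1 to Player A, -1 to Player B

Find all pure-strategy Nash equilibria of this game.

(a3, b2)

Check mutual best responses: a cell is a NE iff neither player can gain by unilaterally deviating.
Player A's best responses — vs b1: a3 (payoff 8); vs b2: a3 (payoff 6); vs b3: a4 (payoff 6); vs b4: a4 (payoff 1).
Player B's best responses — vs a1: b4 (payoff 8); vs a2: b2 (payoff 9); vs a3: b2 (payoff 4); vs a4: b1 (payoff 7).
The only mutual best response is (a3, b2); neither player gains by switching there.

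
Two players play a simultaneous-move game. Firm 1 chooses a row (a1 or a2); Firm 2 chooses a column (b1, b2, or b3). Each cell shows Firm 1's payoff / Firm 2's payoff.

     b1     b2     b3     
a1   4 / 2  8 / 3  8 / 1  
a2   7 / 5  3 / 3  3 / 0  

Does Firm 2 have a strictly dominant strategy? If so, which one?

No strictly dominant strategy

Check whether one of Firm 2's strategies beats all alternatives regardless of what the opponent does.
b1 is not dominant: against a1, b2 gives 3 > 2.
b2 is not dominant: against a2, b1 gives 5 > 3.
b3 is not dominant: against a1, b1 gives 2 > 1.
No single strategy is best against every opponent action.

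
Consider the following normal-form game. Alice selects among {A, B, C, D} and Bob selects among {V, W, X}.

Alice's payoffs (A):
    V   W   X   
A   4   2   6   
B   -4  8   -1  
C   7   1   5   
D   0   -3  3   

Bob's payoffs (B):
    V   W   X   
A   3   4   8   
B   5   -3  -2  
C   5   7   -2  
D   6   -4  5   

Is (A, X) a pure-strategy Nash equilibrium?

Holding Bob at X: Alice gets 6 from A, versus -1 from B, 5 from C, 3 from D. No profitable deviation for Alice.
Holding Alice at A: Bob gets 8 from X, versus 3 from V, 4 from W. No profitable deviation for Bob either.

Yes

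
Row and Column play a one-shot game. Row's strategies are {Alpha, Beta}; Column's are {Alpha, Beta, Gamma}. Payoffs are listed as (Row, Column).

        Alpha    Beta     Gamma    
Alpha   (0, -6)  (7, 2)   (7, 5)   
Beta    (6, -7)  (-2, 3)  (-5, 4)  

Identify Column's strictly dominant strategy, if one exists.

Gamma

Check whether one of Column's strategies beats all alternatives regardless of what the opponent does.
Gamma strictly dominates: vs Alpha: 5 > each of {-6, 2}; vs Beta: 4 > each of {-7, 3}.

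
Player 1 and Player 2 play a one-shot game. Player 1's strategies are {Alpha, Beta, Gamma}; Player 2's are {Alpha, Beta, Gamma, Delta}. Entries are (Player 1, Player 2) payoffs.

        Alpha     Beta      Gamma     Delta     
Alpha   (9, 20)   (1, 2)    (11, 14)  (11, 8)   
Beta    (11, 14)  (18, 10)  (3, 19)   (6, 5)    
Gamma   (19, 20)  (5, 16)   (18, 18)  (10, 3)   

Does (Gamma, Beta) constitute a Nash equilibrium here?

No

Holding Player 2 at Beta: Player 1 gets 5 from Gamma but could get 18 by switching to Beta. Player 1 has a profitable deviation.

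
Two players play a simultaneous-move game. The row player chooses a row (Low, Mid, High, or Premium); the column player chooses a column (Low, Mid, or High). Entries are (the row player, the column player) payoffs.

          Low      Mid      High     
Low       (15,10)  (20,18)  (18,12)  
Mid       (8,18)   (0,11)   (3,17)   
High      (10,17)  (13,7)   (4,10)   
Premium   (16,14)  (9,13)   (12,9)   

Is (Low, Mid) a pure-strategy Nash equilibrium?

Holding the column player at Mid: the row player gets 20 from Low, versus 0 from Mid, 13 from High, 9 from Premium. No profitable deviation for the row player.
Holding the row player at Low: the column player gets 18 from Mid, versus 10 from Low, 12 from High. No profitable deviation for the column player either.

Yes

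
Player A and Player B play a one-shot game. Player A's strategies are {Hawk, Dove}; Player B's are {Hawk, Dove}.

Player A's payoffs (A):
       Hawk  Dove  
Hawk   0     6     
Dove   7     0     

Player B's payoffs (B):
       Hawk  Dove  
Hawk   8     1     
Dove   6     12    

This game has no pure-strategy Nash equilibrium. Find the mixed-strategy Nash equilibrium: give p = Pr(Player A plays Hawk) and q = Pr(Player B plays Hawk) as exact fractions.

Each player's mixing probability is pinned down by making the *other* player indifferent.
Player B indifferent between Hawk and Dove: p·8 + (1−p)·6 = p·1 + (1−p)·12 ⟹ 6 + 2p = 12 + (-11)p ⟹ p = 6/13.
Player A indifferent between Hawk and Dove: q·0 + (1−q)·6 = q·7 + (1−q)·0 ⟹ 6 + (-6)q = 0 + 7q ⟹ q = 6/13.

p = 6/13, q = 6/13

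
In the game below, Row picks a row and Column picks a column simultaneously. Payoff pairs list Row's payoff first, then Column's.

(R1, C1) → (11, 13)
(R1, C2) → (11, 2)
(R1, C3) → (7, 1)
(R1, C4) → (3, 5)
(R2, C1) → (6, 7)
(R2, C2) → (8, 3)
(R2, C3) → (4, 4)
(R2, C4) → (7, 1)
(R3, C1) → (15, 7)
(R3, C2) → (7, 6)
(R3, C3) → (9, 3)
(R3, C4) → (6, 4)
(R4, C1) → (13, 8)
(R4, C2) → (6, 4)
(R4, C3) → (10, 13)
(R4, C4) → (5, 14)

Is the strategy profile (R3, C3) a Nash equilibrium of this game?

No

Holding Column at C3: Row gets 9 from R3 but could get 10 by switching to R4. Row has a profitable deviation.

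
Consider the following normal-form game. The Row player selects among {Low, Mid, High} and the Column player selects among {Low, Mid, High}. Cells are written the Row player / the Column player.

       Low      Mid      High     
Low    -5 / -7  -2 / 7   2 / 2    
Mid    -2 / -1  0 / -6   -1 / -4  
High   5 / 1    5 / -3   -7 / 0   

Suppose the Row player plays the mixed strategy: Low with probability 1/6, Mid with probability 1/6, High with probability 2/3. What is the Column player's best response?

High

The Column player's best reply maximizes expected payoff against the mix.
Low: (1/6)·(-7) + (1/6)·(-1) + (2/3)·1 = -2/3
Mid: (1/6)·7 + (1/6)·(-6) + (2/3)·(-3) = -11/6
High: (1/6)·2 + (1/6)·(-4) + (2/3)·0 = -1/3
Highest expected payoff is -1/3, from High.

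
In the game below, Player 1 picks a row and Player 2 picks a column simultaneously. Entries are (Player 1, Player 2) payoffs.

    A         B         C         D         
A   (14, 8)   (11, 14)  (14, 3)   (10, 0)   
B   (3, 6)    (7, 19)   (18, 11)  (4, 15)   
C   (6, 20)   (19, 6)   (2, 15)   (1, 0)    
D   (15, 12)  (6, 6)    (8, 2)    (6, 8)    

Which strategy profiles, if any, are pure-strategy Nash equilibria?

(D, A)

Find each player's best response to every opponent strategy; NE are the intersections.
Player 1's best responses — vs A: D (payoff 15); vs B: C (payoff 19); vs C: B (payoff 18); vs D: A (payoff 10).
Player 2's best responses — vs A: B (payoff 14); vs B: B (payoff 19); vs C: A (payoff 20); vs D: A (payoff 12).
The only mutual best response is (D, A); neither player gains by switching there.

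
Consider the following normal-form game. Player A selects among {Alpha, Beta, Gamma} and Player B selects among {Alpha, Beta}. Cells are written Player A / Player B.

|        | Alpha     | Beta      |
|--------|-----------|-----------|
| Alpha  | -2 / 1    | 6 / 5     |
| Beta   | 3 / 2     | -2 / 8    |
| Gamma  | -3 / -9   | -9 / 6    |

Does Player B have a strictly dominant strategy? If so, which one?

A strategy is strictly dominant if it gives Player B a strictly higher payoff than every other strategy, against every choice by the opponent.
Beta strictly dominates: vs Alpha: 5 > 1; vs Beta: 8 > 2; vs Gamma: 6 > -9.

Beta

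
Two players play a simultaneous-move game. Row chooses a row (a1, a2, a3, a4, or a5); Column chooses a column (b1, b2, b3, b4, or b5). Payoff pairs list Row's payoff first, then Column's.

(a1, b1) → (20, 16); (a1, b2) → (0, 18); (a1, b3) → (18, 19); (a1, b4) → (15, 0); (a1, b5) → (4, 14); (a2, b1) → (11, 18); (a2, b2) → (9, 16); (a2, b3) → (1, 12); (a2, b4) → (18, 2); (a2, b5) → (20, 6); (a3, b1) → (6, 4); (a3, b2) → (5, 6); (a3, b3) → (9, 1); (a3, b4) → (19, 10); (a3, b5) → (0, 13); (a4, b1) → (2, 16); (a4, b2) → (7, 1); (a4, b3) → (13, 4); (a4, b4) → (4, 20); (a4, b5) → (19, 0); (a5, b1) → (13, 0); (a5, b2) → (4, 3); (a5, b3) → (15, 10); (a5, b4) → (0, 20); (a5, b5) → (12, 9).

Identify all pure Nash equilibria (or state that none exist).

(a1, b3)

A profile is a Nash equilibrium when each player is best-responding to the other.
Row's best responses — vs b1: a1 (payoff 20); vs b2: a2 (payoff 9); vs b3: a1 (payoff 18); vs b4: a3 (payoff 19); vs b5: a2 (payoff 20).
Column's best responses — vs a1: b3 (payoff 19); vs a2: b1 (payoff 18); vs a3: b5 (payoff 13); vs a4: b4 (payoff 20); vs a5: b4 (payoff 20).
The only mutual best response is (a1, b3); neither player gains by switching there.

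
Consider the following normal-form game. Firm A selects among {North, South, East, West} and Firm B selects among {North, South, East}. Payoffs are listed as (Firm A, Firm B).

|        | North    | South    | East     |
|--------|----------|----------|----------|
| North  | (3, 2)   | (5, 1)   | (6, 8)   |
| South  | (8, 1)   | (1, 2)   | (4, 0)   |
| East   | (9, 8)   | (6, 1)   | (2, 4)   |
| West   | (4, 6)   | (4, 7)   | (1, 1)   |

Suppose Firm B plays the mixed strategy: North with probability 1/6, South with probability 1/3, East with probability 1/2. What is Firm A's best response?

North

Firm A's best reply maximizes expected payoff against the mix.
North: (1/6)·3 + (1/3)·5 + (1/2)·6 = 31/6
South: (1/6)·8 + (1/3)·1 + (1/2)·4 = 11/3
East: (1/6)·9 + (1/3)·6 + (1/2)·2 = 9/2
West: (1/6)·4 + (1/3)·4 + (1/2)·1 = 5/2
Highest expected payoff is 31/6, from North.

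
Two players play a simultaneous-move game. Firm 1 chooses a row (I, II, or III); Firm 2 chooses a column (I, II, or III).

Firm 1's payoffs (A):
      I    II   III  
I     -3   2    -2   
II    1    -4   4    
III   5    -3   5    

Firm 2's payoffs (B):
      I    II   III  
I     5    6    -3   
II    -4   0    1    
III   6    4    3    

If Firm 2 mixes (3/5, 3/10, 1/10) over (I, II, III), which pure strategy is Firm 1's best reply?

Compute Firm 1's expected payoff from each pure strategy against the given mix.
I: (3/5)·(-3) + (3/10)·2 + (1/10)·(-2) = -7/5
II: (3/5)·1 + (3/10)·(-4) + (1/10)·4 = -1/5
III: (3/5)·5 + (3/10)·(-3) + (1/10)·5 = 13/5
Highest expected payoff is 13/5, from III.

III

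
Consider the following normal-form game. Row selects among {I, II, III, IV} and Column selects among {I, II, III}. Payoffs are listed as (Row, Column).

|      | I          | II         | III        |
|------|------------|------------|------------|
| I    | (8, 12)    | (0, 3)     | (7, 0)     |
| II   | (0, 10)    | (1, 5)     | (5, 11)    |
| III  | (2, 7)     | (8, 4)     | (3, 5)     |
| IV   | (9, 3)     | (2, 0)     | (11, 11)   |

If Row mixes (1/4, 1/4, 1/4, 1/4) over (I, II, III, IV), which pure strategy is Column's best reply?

Compute Column's expected payoff from each pure strategy against the given mix.
I: (1/4)·12 + (1/4)·10 + (1/4)·7 + (1/4)·3 = 8
II: (1/4)·3 + (1/4)·5 + (1/4)·4 + (1/4)·0 = 3
III: (1/4)·0 + (1/4)·11 + (1/4)·5 + (1/4)·11 = 27/4
Highest expected payoff is 8, from I.

I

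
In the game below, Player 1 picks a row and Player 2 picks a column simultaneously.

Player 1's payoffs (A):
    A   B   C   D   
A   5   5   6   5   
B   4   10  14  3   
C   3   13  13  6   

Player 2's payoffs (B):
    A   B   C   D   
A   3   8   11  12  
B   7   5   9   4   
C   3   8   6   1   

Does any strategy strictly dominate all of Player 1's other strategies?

None

Check whether one of Player 1's strategies beats all alternatives regardless of what the opponent does.
A is not dominant: against B, B gives 10 > 5.
B is not dominant: against A, A gives 5 > 4.
C is not dominant: against A, A gives 5 > 3.
No single strategy is best against every opponent action.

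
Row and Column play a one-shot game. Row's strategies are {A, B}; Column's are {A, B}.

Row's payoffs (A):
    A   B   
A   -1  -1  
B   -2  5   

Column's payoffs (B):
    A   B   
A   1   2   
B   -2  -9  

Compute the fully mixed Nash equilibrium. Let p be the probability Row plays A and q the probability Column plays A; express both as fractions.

p = 7/8, q = 6/7

In a mixed NE each player is indifferent between their pure strategies, so the opponent's mix sets the indifference.
Column indifferent between A and B: p·1 + (1−p)·(-2) = p·2 + (1−p)·(-9) ⟹ (-2) + 3p = (-9) + 11p ⟹ p = 7/8.
Row indifferent between A and B: q·(-1) + (1−q)·(-1) = q·(-2) + (1−q)·5 ⟹ (-1) + 0q = 5 + (-7)q ⟹ q = 6/7.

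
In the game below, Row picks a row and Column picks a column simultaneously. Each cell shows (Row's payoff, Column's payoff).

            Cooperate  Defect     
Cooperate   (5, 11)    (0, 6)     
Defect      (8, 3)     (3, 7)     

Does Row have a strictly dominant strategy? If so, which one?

Defect

A strategy is strictly dominant if it gives Row a strictly higher payoff than every other strategy, against every choice by the opponent.
Defect strictly dominates: vs Cooperate: 8 > 5; vs Defect: 3 > 0.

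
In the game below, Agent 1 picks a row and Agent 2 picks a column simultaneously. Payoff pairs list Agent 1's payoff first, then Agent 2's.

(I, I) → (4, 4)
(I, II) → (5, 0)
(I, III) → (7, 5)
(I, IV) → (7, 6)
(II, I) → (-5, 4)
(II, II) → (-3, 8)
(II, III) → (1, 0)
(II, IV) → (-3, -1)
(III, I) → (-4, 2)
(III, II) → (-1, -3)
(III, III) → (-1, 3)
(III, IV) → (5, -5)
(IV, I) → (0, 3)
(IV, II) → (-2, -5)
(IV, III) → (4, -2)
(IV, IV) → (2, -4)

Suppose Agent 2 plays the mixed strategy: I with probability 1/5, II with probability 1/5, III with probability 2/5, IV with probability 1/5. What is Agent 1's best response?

Agent 1's best reply maximizes expected payoff against the mix.
I: (1/5)·4 + (1/5)·5 + (2/5)·7 + (1/5)·7 = 6
II: (1/5)·(-5) + (1/5)·(-3) + (2/5)·1 + (1/5)·(-3) = -9/5
III: (1/5)·(-4) + (1/5)·(-1) + (2/5)·(-1) + (1/5)·5 = -2/5
IV: (1/5)·0 + (1/5)·(-2) + (2/5)·4 + (1/5)·2 = 8/5
Highest expected payoff is 6, from I.

I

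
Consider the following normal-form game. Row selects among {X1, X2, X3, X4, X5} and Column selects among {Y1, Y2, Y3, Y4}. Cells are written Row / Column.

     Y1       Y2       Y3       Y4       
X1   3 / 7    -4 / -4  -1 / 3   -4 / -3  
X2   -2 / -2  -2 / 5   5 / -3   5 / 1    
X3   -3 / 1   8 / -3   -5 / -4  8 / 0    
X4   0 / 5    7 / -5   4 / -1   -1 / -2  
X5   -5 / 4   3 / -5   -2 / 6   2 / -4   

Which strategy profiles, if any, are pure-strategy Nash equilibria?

(X1, Y1)

Check mutual best responses: a cell is a NE iff neither player can gain by unilaterally deviating.
Row's best responses — vs Y1: X1 (payoff 3); vs Y2: X3 (payoff 8); vs Y3: X2 (payoff 5); vs Y4: X3 (payoff 8).
Column's best responses — vs X1: Y1 (payoff 7); vs X2: Y2 (payoff 5); vs X3: Y1 (payoff 1); vs X4: Y1 (payoff 5); vs X5: Y3 (payoff 6).
The only mutual best response is (X1, Y1); neither player gains by switching there.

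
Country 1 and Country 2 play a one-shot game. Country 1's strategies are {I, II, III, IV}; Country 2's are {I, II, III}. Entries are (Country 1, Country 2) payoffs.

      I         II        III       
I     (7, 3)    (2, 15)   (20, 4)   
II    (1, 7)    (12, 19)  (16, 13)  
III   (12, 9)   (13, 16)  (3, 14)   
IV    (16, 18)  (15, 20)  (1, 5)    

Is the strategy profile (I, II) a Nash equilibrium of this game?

Holding Country 2 at II: Country 1 gets 2 from I but could get 15 by switching to IV. Country 1 has a profitable deviation.

No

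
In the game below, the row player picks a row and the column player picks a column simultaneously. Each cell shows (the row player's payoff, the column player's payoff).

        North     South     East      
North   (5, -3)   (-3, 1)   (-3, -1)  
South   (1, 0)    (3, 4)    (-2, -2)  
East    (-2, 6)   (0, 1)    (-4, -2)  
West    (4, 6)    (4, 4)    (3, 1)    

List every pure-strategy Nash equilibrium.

A profile is a Nash equilibrium when each player is best-responding to the other.
The row player's best responses — vs North: North (payoff 5); vs South: West (payoff 4); vs East: West (payoff 3).
The column player's best responses — vs North: South (payoff 1); vs South: South (payoff 4); vs East: North (payoff 6); vs West: North (payoff 6).
No cell has both players best-responding. For instance, the row player's best reply to North is North, but against North the column player prefers South over North.

None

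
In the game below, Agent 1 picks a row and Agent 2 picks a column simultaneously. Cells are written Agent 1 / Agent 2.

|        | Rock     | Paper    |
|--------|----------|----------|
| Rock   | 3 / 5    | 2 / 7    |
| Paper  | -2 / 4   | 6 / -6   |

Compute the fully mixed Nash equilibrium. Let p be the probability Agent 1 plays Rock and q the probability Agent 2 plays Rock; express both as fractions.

Each player's mixing probability is pinned down by making the *other* player indifferent.
Agent 2 indifferent between Rock and Paper: p·5 + (1−p)·4 = p·7 + (1−p)·(-6) ⟹ 4 + 1p = (-6) + 13p ⟹ p = 5/6.
Agent 1 indifferent between Rock and Paper: q·3 + (1−q)·2 = q·(-2) + (1−q)·6 ⟹ 2 + 1q = 6 + (-8)q ⟹ q = 4/9.

p = 5/6, q = 4/9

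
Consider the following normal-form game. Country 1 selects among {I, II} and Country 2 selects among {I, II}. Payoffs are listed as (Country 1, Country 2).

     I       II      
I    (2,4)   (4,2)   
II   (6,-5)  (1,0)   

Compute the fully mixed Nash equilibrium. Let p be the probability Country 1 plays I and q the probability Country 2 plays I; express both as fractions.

In a mixed NE each player is indifferent between their pure strategies, so the opponent's mix sets the indifference.
Country 2 indifferent between I and II: p·4 + (1−p)·(-5) = p·2 + (1−p)·0 ⟹ (-5) + 9p = 0 + 2p ⟹ p = 5/7.
Country 1 indifferent between I and II: q·2 + (1−q)·4 = q·6 + (1−q)·1 ⟹ 4 + (-2)q = 1 + 5q ⟹ q = 3/7.

p = 5/7, q = 3/7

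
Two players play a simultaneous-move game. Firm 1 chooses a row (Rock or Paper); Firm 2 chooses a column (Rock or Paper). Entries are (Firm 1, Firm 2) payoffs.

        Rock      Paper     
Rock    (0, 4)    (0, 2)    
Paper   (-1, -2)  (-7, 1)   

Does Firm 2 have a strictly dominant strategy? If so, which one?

No strictly dominant strategy

Check whether one of Firm 2's strategies beats all alternatives regardless of what the opponent does.
Rock is not dominant: against Paper, Paper gives 1 > -2.
Paper is not dominant: against Rock, Rock gives 4 > 2.
No single strategy is best against every opponent action.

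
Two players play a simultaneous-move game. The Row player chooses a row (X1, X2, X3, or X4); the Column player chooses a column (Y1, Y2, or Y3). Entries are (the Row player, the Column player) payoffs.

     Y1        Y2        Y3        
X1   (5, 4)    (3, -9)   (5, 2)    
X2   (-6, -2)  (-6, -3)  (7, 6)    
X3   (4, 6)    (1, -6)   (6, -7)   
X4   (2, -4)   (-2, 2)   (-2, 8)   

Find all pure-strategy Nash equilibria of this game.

(X1, Y1) and (X2, Y3)

Find each player's best response to every opponent strategy; NE are the intersections.
The Row player's best responses — vs Y1: X1 (payoff 5); vs Y2: X1 (payoff 3); vs Y3: X2 (payoff 7).
The Column player's best responses — vs X1: Y1 (payoff 4); vs X2: Y3 (payoff 6); vs X3: Y1 (payoff 6); vs X4: Y3 (payoff 8).
Mutual best responses occur at (X1, Y1) and (X2, Y3); at each, neither player gains by switching.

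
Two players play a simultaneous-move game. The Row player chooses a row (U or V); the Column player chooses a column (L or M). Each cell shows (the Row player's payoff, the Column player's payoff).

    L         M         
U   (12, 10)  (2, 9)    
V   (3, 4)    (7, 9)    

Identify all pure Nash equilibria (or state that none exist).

Check mutual best responses: a cell is a NE iff neither player can gain by unilaterally deviating.
The Row player's best responses — vs L: U (payoff 12); vs M: V (payoff 7).
The Column player's best responses — vs U: L (payoff 10); vs V: M (payoff 9).
Mutual best responses occur at (U, L) and (V, M); at each, neither player gains by switching.

(U, L) and (V, M)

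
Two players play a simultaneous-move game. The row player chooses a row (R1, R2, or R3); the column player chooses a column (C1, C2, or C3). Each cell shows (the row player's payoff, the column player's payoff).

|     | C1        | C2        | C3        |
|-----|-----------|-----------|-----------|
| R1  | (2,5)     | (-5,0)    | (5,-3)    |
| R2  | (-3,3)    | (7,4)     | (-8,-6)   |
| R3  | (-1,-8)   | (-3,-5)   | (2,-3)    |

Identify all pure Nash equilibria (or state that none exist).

Check mutual best responses: a cell is a NE iff neither player can gain by unilaterally deviating.
The row player's best responses — vs C1: R1 (payoff 2); vs C2: R2 (payoff 7); vs C3: R1 (payoff 5).
The column player's best responses — vs R1: C1 (payoff 5); vs R2: C2 (payoff 4); vs R3: C3 (payoff -3).
Mutual best responses occur at (R1, C1) and (R2, C2); at each, neither player gains by switching.

(R1, C1) and (R2, C2)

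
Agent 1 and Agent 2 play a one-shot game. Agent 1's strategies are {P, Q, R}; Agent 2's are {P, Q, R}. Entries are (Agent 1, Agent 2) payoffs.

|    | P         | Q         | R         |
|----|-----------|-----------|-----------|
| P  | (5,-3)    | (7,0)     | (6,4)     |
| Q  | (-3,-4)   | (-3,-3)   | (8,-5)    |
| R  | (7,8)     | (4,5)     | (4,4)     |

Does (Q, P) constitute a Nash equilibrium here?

Holding Agent 2 at P: Agent 1 gets -3 from Q but could get 7 by switching to R. Agent 1 has a profitable deviation.

No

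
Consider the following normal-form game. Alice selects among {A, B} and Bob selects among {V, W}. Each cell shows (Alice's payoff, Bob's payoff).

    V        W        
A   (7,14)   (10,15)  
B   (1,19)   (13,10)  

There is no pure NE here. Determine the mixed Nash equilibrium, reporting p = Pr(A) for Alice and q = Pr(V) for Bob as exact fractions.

p = 9/10, q = 1/3

Each player's mixing probability is pinned down by making the *other* player indifferent.
Bob indifferent between V and W: p·14 + (1−p)·19 = p·15 + (1−p)·10 ⟹ 19 + (-5)p = 10 + 5p ⟹ p = 9/10.
Alice indifferent between A and B: q·7 + (1−q)·10 = q·1 + (1−q)·13 ⟹ 10 + (-3)q = 13 + (-12)q ⟹ q = 1/3.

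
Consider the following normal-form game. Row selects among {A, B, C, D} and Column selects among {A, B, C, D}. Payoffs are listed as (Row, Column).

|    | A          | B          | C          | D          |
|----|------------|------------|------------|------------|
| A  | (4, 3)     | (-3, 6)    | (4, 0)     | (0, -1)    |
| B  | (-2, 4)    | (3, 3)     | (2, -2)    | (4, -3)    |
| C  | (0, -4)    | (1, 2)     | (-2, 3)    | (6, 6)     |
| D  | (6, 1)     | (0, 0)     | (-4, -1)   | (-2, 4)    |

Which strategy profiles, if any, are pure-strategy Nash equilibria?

(C, D)

Check mutual best responses: a cell is a NE iff neither player can gain by unilaterally deviating.
Row's best responses — vs A: D (payoff 6); vs B: B (payoff 3); vs C: A (payoff 4); vs D: C (payoff 6).
Column's best responses — vs A: B (payoff 6); vs B: A (payoff 4); vs C: D (payoff 6); vs D: D (payoff 4).
The only mutual best response is (C, D); neither player gains by switching there.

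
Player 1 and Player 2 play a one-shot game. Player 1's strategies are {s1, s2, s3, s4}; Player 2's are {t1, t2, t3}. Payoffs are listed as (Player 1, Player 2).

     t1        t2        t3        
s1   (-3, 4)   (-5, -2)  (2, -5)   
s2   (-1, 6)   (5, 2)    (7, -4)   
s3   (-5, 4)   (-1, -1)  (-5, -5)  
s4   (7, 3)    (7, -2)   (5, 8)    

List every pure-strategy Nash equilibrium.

Check mutual best responses: a cell is a NE iff neither player can gain by unilaterally deviating.
Player 1's best responses — vs t1: s4 (payoff 7); vs t2: s4 (payoff 7); vs t3: s2 (payoff 7).
Player 2's best responses — vs s1: t1 (payoff 4); vs s2: t1 (payoff 6); vs s3: t1 (payoff 4); vs s4: t3 (payoff 8).
No cell has both players best-responding. For instance, Player 1's best reply to t3 is s2, but against s2 Player 2 prefers t1 over t3.

None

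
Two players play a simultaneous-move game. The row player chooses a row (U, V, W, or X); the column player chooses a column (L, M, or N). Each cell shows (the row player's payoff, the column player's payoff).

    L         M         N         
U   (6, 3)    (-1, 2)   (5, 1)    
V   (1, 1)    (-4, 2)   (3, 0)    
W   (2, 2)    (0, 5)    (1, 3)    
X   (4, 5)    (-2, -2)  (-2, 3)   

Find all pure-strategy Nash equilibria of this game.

Find each player's best response to every opponent strategy; NE are the intersections.
The row player's best responses — vs L: U (payoff 6); vs M: W (payoff 0); vs N: U (payoff 5).
The column player's best responses — vs U: L (payoff 3); vs V: M (payoff 2); vs W: M (payoff 5); vs X: L (payoff 5).
Mutual best responses occur at (U, L) and (W, M); at each, neither player gains by switching.

(U, L) and (W, M)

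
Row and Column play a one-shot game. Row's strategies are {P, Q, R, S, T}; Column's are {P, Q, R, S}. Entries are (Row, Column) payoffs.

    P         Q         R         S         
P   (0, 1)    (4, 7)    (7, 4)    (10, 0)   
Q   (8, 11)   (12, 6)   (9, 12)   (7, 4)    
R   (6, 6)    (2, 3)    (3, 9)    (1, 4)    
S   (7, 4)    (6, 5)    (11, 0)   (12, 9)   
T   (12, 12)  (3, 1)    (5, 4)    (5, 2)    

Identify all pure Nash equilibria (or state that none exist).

A profile is a Nash equilibrium when each player is best-responding to the other.
Row's best responses — vs P: T (payoff 12); vs Q: Q (payoff 12); vs R: S (payoff 11); vs S: S (payoff 12).
Column's best responses — vs P: Q (payoff 7); vs Q: R (payoff 12); vs R: R (payoff 9); vs S: S (payoff 9); vs T: P (payoff 12).
Mutual best responses occur at (S, S) and (T, P); at each, neither player gains by switching.

(S, S) and (T, P)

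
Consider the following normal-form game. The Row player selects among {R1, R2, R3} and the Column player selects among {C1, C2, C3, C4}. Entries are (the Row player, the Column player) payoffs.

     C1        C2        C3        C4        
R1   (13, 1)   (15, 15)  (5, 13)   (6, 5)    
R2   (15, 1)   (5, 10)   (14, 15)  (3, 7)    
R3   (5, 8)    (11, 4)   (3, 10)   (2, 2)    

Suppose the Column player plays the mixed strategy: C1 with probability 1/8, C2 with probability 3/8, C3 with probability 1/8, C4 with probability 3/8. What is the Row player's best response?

R1

The Row player's best reply maximizes expected payoff against the mix.
R1: (1/8)·13 + (3/8)·15 + (1/8)·5 + (3/8)·6 = 81/8
R2: (1/8)·15 + (3/8)·5 + (1/8)·14 + (3/8)·3 = 53/8
R3: (1/8)·5 + (3/8)·11 + (1/8)·3 + (3/8)·2 = 47/8
Highest expected payoff is 81/8, from R1.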